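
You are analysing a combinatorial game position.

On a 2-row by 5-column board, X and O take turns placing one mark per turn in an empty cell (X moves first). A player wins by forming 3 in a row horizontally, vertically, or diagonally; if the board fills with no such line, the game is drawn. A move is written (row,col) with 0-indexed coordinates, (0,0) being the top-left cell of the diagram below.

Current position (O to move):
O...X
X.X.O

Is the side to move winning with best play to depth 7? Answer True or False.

O winning at [O...X/X.X.O]: False

p1 O@[O...X/X.X.O]: (0,1)[OO..X/X.X.O]-1 (0,2)[O.O.X/X.X.O]-1 (0,3)[O..OX/X.X.O]-1 (1,1)[O...X/XOX.O]+0* (1,3)[O...X/X.XOO]-1
p2 X@[O...X/XOX.O]: (0,1)[OX..X/XOX.O]+0* (0,2)[O.X.X/XOX.O]+0 (0,3)[O..XX/XOX.O]+0 (1,3)[O...X/XOXXO]+0
p3 O@[OX..X/XOX.O]: (0,2)[OXO.X/XOX.O]+0* (0,3)[OX.OX/XOX.O]+0 (1,3)[OX..X/XOXOO]+0
p4 X@[OXO.X/XOX.O]: (0,3)[OXOXX/XOX.O]+0* (1,3)[OXO.X/XOXXO]+0
p5 O@[OXOXX/XOX.O]: (1,3)[OXOXX/XOXOO]+0*
p6 X@[OXOXX/XOXOO] terminal +0; root [O...X/X.X.O] d7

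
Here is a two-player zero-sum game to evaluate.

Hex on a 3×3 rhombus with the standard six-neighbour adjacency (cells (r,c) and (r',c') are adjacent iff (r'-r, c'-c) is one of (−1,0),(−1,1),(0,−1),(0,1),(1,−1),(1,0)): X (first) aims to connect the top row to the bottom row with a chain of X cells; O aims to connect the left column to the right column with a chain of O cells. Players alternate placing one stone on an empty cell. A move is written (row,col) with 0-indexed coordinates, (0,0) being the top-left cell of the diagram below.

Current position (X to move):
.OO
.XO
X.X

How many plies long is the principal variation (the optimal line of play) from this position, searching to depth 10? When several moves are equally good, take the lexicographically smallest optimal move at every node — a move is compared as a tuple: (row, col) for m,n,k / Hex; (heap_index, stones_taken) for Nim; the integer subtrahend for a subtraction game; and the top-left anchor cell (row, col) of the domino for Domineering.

PV length from [.OO/.XO/X.X]: 2 plies

ply 1, X at .OO/.XO/X.X | (0,0)=-1→XOO/.XO/X.X*; (1,0)=-1→.OO/XXO/X.X; (2,1)=-1→.OO/.XO/XXX
ply 2, O at XOO/.XO/X.X | (1,0)=+1→XOO/OXO/X.X*; (2,1)=-1→XOO/.XO/XOX
ply 3: XOO/OXO/X.X is terminal -1 (X); from .OO/.XO/X.X depth 10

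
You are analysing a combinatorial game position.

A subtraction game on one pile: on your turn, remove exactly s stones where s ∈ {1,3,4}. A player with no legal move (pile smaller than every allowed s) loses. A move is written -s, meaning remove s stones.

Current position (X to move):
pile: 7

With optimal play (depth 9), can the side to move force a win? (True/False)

X winning at [7]: False

ply 1, X at 7 | -1=-1→6*; -3=-1→4; -4=-1→3
ply 2, O at 6 | -1=-1→5; -3=-1→3; -4=+1→2*
ply 3, X at 2 | -1=-1→1*
ply 4, O at 1 | -1=+1→0*
ply 5: 0 is terminal -1 (X); from 7 depth 9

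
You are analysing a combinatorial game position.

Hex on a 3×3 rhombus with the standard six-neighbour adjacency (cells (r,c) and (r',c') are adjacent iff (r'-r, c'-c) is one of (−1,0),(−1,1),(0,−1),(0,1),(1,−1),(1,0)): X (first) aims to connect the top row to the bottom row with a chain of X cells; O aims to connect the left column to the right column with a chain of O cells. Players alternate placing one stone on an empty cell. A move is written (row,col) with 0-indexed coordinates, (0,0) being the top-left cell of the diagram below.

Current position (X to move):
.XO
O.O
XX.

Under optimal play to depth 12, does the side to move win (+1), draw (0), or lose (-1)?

[.XO/O.O/XX.] X move#1: (0,0):-1/XXO/O.O/XX., (1,1):+1/.XO/OXO/XX.*, (2,2):-1/.XO/O.O/XXX
[.XO/OXO/XX.] end (terminal -1, O#2); searched .XO/O.O/XX. to 12

value(.XO/O.O/XX., X) = +1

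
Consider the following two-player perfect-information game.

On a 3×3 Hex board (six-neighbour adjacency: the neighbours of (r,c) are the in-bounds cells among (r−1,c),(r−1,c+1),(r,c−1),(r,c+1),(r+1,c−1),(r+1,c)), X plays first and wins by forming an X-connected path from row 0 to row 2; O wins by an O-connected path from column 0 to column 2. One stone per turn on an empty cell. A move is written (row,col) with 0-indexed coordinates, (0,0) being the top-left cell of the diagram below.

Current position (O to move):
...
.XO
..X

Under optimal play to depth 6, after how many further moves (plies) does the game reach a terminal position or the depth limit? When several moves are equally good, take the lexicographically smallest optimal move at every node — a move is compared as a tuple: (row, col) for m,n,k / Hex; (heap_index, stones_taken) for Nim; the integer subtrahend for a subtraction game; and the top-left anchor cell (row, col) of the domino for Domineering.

PV length from [.../.XO/..X]: 6 plies

ply 1, O at .../.XO/..X | (0,0)=-1→O../.XO/..X*; (0,1)=-1→.O./.XO/..X; (0,2)=-1→..O/.XO/..X; (1,0)=-1→.../OXO/..X; (2,0)=-1→.../.XO/O.X; (2,1)=-1→.../.XO/.OX
ply 2, X at O../.XO/..X | (0,1)=+1→OX./.XO/..X*; (0,2)=+1→O.X/.XO/..X; (1,0)=+1→O../XXO/..X; (2,0)=+1→O../.XO/X.X; (2,1)=+1→O../.XO/.XX
ply 3, O at OX./.XO/..X | (0,2)=-1→OXO/.XO/..X*; (1,0)=-1→OX./OXO/..X; (2,0)=-1→OX./.XO/O.X; (2,1)=-1→OX./.XO/.OX
ply 4, X at OXO/.XO/..X | (1,0)=+1→OXO/XXO/..X*; (2,0)=+1→OXO/.XO/X.X; (2,1)=+1→OXO/.XO/.XX
ply 5, O at OXO/XXO/..X | (2,0)=-1→OXO/XXO/O.X*; (2,1)=-1→OXO/XXO/.OX
ply 6, X at OXO/XXO/O.X | (2,1)=+1→OXO/XXO/OXX*
ply 7: OXO/XXO/OXX is terminal -1 (O); from .../.XO/..X depth 6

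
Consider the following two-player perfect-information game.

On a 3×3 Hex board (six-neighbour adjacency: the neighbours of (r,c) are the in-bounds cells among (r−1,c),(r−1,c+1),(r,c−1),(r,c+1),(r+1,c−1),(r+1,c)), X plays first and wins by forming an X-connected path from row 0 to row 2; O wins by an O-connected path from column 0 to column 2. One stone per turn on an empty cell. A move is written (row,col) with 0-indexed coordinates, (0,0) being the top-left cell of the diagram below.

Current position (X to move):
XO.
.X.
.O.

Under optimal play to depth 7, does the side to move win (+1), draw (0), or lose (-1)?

value(XO./.X./.O., X) = +1

[XO./.X./.O.] X move#1: (0,2):-1/XOX/.X./.O., (1,0):-1/XO./XX./.O., (1,2):+1/XO./.XX/.O.*, (2,0):+1/XO./.X./XO., (2,2):+1/XO./.X./.OX
[XO./.XX/.O.] O move#2: (0,2):-1/XOO/.XX/.O.*, (1,0):-1/XO./OXX/.O., (2,0):-1/XO./.XX/OO., (2,2):-1/XO./.XX/.OO
[XOO/.XX/.O.] X move#3: (1,0):+1/XOO/XXX/.O.*, (2,0):-1/XOO/.XX/XO., (2,2):-1/XOO/.XX/.OX
[XOO/XXX/.O.] O move#4: (2,0):-1/XOO/XXX/OO.*, (2,2):-1/XOO/XXX/.OO
[XOO/XXX/OO.] X move#5: (2,2):+1/XOO/XXX/OOX*
[XOO/XXX/OOX] end (terminal -1, O#6); searched XO./.X./.O. to 7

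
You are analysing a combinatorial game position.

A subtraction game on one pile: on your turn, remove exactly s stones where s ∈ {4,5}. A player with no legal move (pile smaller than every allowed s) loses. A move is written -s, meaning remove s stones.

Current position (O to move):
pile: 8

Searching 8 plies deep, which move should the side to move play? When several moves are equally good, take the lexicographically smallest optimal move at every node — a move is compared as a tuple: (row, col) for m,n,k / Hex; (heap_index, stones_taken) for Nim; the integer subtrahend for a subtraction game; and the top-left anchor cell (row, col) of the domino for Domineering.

ply 1, O at 8 | -4=-1→4; -5=+1→3*
ply 2: 3 is terminal -1 (X); from 8 depth 8

O's best at [8]: -5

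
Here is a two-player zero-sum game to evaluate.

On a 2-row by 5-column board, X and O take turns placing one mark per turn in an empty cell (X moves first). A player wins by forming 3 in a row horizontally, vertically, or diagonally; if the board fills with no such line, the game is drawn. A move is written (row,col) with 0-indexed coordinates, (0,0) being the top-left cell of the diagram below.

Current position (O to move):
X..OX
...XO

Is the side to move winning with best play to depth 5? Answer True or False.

O winning at [X..OX/...XO]: False

ply 1, O at X..OX/...XO | (0,1)=+0→XO.OX/...XO*; (0,2)=+0→X.OOX/...XO; (1,0)=+0→X..OX/O..XO; (1,1)=+0→X..OX/.O.XO; (1,2)=+0→X..OX/..OXO
ply 2, X at XO.OX/...XO | (0,2)=+0→XOXOX/...XO*; (1,0)=-1→XO.OX/X..XO; (1,1)=-1→XO.OX/.X.XO; (1,2)=-1→XO.OX/..XXO
ply 3, O at XOXOX/...XO | (1,0)=+0→XOXOX/O..XO*; (1,1)=+0→XOXOX/.O.XO; (1,2)=+0→XOXOX/..OXO
ply 4, X at XOXOX/O..XO | (1,1)=+0→XOXOX/OX.XO*; (1,2)=+0→XOXOX/O.XXO
ply 5, O at XOXOX/OX.XO | (1,2)=+0→XOXOX/OXOXO*
ply 6: XOXOX/OXOXO is terminal +0 (X); from X..OX/...XO depth 5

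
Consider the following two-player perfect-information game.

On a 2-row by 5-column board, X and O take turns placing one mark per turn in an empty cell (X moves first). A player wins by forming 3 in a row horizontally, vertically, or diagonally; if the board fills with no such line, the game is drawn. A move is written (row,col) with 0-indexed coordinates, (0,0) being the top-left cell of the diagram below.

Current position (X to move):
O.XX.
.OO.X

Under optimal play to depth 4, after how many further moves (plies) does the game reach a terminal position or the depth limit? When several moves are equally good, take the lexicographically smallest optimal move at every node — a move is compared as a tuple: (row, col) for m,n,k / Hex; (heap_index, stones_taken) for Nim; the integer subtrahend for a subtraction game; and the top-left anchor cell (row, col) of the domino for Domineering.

PV length from [O.XX./.OO.X]: 1 ply

ply 1, X at O.XX./.OO.X | (0,1)=+1→OXXX./.OO.X*; (0,4)=+1→O.XXX/.OO.X; (1,0)=-1→O.XX./XOO.X; (1,3)=-1→O.XX./.OOXX
ply 2: OXXX./.OO.X is terminal -1 (O); from O.XX./.OO.X depth 4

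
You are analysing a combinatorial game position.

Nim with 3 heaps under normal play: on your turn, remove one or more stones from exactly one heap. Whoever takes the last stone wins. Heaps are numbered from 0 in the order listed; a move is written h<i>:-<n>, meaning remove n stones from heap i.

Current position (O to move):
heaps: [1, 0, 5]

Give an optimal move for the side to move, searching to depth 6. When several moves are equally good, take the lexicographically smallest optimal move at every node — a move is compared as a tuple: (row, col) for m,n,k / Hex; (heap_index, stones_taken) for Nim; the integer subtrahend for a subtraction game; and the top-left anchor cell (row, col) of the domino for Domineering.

ply 1, O at (1,0,5) | h0:-1=-1→(0,0,5); h2:-1=-1→(1,0,4); h2:-2=-1→(1,0,3); h2:-3=-1→(1,0,2); h2:-4=+1→(1,0,1)*; h2:-5=-1→(1,0,0)
ply 2, X at (1,0,1) | h0:-1=-1→(0,0,1)*; h2:-1=-1→(1,0,0)
ply 3, O at (0,0,1) | h2:-1=+1→(0,0,0)*
ply 4: (0,0,0) is terminal -1 (X); from (1,0,5) depth 6

O's best at [(1,0,5)]: h2:-4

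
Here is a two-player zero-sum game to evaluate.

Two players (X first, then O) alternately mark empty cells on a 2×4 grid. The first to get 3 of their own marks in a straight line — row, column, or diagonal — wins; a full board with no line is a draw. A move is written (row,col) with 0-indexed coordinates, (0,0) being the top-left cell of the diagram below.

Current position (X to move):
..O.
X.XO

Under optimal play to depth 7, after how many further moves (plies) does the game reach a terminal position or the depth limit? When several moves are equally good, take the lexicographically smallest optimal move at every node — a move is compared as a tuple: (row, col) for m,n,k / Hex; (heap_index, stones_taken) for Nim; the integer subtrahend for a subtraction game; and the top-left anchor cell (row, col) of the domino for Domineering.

p1 X@[..O./X.XO]: (0,0)[X.O./X.XO]+0 (0,1)[.XO./X.XO]+0 (0,3)[..OX/X.XO]+0 (1,1)[..O./XXXO]+1*
p2 O@[..O./XXXO] terminal -1; root [..O./X.XO] d7

PV length from [..O./X.XO]: 1 ply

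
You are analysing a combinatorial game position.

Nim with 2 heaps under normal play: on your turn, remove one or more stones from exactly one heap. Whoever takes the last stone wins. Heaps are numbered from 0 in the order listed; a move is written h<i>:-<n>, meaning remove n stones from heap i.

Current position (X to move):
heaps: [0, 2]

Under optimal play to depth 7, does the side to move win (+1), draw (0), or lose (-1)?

value((0,2), X) = +1

[(0,2)] X move#1: h1:-1:-1/(0,1), h1:-2:+1/(0,0)*
[(0,0)] end (terminal -1, O#2); searched (0,2) to 7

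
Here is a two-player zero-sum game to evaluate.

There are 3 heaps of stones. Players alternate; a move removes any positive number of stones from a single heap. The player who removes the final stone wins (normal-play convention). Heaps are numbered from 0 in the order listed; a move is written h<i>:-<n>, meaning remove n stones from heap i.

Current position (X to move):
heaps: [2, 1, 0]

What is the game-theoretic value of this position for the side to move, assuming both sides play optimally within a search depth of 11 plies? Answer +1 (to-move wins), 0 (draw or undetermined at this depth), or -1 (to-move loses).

value((2,1,0), X) = +1

ply 1, X at (2,1,0) | h0:-1=+1→(1,1,0)*; h0:-2=-1→(0,1,0); h1:-1=-1→(2,0,0)
ply 2, O at (1,1,0) | h0:-1=-1→(0,1,0)*; h1:-1=-1→(1,0,0)
ply 3, X at (0,1,0) | h1:-1=+1→(0,0,0)*
ply 4: (0,0,0) is terminal -1 (O); from (2,1,0) depth 11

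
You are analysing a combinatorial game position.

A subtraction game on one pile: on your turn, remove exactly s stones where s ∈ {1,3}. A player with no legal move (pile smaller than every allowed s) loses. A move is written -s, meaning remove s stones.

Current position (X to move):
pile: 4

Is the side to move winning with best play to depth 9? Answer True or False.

ply 1, X at 4 | -1=-1→3*; -3=-1→1
ply 2, O at 3 | -1=+1→2*; -3=+1→0
ply 3, X at 2 | -1=-1→1*
ply 4, O at 1 | -1=+1→0*
ply 5: 0 is terminal -1 (X); from 4 depth 9

X winning at [4]: False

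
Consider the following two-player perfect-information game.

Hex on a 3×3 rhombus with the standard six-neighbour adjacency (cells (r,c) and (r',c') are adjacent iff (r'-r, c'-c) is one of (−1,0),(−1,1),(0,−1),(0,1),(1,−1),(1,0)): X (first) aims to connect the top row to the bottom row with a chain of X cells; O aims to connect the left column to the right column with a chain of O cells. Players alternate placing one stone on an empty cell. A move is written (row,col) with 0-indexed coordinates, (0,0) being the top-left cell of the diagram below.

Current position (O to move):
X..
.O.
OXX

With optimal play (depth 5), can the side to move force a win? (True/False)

O winning at [X../.O./OXX]: True

[X../.O./OXX] O move#1: (0,1):+1/XO./.O./OXX*, (0,2):+1/X.O/.O./OXX, (1,0):+1/X../OO./OXX, (1,2):+1/X../.OO/OXX
[XO./.O./OXX] X move#2: (0,2):-1/XOX/.O./OXX*, (1,0):-1/XO./XO./OXX, (1,2):-1/XO./.OX/OXX
[XOX/.O./OXX] O move#3: (1,0):-1/XOX/OO./OXX, (1,2):+1/XOX/.OO/OXX*
[XOX/.OO/OXX] end (terminal -1, X#4); searched X../.O./OXX to 5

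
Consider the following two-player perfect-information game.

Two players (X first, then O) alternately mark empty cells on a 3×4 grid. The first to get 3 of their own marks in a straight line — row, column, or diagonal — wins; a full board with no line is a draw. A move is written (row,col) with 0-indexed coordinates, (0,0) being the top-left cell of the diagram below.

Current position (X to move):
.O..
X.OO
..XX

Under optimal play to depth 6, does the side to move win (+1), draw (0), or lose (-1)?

p1 X@[.O../X.OO/..XX]: (0,0)[XO../X.OO/..XX]-1 (0,2)[.OX./X.OO/..XX]-1 (0,3)[.O.X/X.OO/..XX]-1 (1,1)[.O../XXOO/..XX]+1* (2,0)[.O../X.OO/X.XX]-1 (2,1)[.O../X.OO/.XXX]+1
p2 O@[.O../XXOO/..XX]: (0,0)[OO../XXOO/..XX]-1* (0,2)[.OO./XXOO/..XX]-1 (0,3)[.O.O/XXOO/..XX]-1 (2,0)[.O../XXOO/O.XX]-1 (2,1)[.O../XXOO/.OXX]-1
p3 X@[OO../XXOO/..XX]: (0,2)[OOX./XXOO/..XX]+1* (0,3)[OO.X/XXOO/..XX]-1 (2,0)[OO../XXOO/X.XX]-1 (2,1)[OO../XXOO/.XXX]+1
p4 O@[OOX./XXOO/..XX]: (0,3)[OOXO/XXOO/..XX]-1* (2,0)[OOX./XXOO/O.XX]-1 (2,1)[OOX./XXOO/.OXX]-1
p5 X@[OOXO/XXOO/..XX]: (2,0)[OOXO/XXOO/X.XX]+1* (2,1)[OOXO/XXOO/.XXX]+1
p6 O@[OOXO/XXOO/X.XX] terminal -1; root [.O../X.OO/..XX] d6

value(.O../X.OO/..XX, X) = +1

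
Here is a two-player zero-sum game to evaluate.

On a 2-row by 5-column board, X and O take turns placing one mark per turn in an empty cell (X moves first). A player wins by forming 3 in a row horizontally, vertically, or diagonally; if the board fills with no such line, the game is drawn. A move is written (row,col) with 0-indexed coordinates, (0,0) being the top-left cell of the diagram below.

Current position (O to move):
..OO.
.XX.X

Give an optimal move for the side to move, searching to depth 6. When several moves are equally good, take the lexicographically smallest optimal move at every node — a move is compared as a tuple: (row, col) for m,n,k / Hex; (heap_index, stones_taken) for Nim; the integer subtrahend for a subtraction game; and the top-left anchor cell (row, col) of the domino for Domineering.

ply 1, O at ..OO./.XX.X | (0,0)=-1→O.OO./.XX.X; (0,1)=+1→.OOO./.XX.X*; (0,4)=+1→..OOO/.XX.X; (1,0)=-1→..OO./OXX.X; (1,3)=-1→..OO./.XXOX
ply 2: .OOO./.XX.X is terminal -1 (X); from ..OO./.XX.X depth 6

O's best at [..OO./.XX.X]: (0,1)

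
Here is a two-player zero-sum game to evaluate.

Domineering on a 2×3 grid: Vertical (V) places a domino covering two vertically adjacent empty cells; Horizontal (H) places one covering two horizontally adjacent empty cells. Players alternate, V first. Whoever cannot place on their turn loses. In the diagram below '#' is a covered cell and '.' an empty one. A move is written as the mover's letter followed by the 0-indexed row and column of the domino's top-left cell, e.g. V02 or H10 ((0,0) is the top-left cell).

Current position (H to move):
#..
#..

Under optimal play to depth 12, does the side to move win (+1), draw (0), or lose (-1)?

ply 1, H at #../#.. | H01=+1→###/#..*; H11=+1→#../###
ply 2: ###/#.. is terminal -1 (V); from #../#.. depth 12

value(#../#.., H) = +1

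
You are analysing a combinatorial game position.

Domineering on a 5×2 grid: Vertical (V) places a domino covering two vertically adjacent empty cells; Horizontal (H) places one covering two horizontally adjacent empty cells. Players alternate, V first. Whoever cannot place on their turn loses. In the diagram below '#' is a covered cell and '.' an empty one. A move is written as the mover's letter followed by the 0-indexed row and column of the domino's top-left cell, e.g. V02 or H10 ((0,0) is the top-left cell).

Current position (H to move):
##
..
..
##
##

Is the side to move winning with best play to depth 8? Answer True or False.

H winning at [##/../../##/##]: True

p1 H@[##/../../##/##]: H10[##/##/../##/##]+1* H20[##/../##/##/##]+1
p2 V@[##/##/../##/##] terminal -1; root [##/../../##/##] d8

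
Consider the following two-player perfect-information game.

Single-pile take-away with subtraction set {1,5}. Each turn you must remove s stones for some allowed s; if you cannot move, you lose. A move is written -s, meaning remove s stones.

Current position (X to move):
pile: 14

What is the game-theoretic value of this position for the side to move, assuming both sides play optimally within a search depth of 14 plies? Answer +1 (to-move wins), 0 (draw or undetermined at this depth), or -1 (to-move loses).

value(14, X) = -1

ply 1, X at 14 | -1=-1→13*; -5=-1→9
ply 2, O at 13 | -1=+1→12*; -5=+1→8
ply 3, X at 12 | -1=-1→11*; -5=-1→7
ply 4, O at 11 | -1=+1→10*; -5=+1→6
ply 5, X at 10 | -1=-1→9*; -5=-1→5
ply 6, O at 9 | -1=+1→8*; -5=+1→4
ply 7, X at 8 | -1=-1→7*; -5=-1→3
ply 8, O at 7 | -1=+1→6*; -5=+1→2
ply 9, X at 6 | -1=-1→5*; -5=-1→1
ply 10, O at 5 | -1=+1→4*; -5=+1→0
ply 11, X at 4 | -1=-1→3*
ply 12, O at 3 | -1=+1→2*
ply 13, X at 2 | -1=-1→1*
ply 14, O at 1 | -1=+1→0*
ply 15: 0 is terminal -1 (X); from 14 depth 14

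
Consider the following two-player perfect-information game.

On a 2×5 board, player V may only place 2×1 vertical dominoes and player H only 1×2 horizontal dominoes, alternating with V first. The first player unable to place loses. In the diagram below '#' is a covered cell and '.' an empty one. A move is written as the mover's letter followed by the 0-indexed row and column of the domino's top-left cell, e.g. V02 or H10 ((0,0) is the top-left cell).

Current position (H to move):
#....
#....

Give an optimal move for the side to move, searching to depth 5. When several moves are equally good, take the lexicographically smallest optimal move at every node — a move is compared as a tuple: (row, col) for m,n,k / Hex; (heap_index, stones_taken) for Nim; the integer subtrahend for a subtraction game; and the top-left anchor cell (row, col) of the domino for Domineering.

p1 H@[#..../#....]: H01[###../#....]-1 H02[#.##./#....]+1* H03[#..##/#....]-1 H11[#..../###..]-1 H12[#..../#.##.]+1 H13[#..../#..##]-1
p2 V@[#.##./#....]: V01[####./##...]-1* V04[#.###/#...#]-1
p3 H@[####./##...]: H12[####./####.]-1 H13[####./##.##]+1*
p4 V@[####./##.##] terminal -1; root [#..../#....] d5

H's best at [#..../#....]: H02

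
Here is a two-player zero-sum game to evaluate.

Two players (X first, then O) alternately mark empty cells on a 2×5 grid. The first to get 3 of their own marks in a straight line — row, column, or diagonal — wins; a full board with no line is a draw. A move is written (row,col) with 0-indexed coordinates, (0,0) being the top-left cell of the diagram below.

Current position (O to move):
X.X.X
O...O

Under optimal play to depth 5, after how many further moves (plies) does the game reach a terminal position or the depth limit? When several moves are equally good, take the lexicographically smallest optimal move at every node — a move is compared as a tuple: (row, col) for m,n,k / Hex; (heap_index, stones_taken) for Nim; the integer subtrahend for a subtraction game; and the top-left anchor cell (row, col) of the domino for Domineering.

p1 O@[X.X.X/O...O]: (0,1)[XOX.X/O...O]-1* (0,3)[X.XOX/O...O]-1 (1,1)[X.X.X/OO..O]-1 (1,2)[X.X.X/O.O.O]-1 (1,3)[X.X.X/O..OO]-1
p2 X@[XOX.X/O...O]: (0,3)[XOXXX/O...O]+1* (1,1)[XOX.X/OX..O]+0 (1,2)[XOX.X/O.X.O]+0 (1,3)[XOX.X/O..XO]+0
p3 O@[XOXXX/O...O] terminal -1; root [X.X.X/O...O] d5

PV length from [X.X.X/O...O]: 2 plies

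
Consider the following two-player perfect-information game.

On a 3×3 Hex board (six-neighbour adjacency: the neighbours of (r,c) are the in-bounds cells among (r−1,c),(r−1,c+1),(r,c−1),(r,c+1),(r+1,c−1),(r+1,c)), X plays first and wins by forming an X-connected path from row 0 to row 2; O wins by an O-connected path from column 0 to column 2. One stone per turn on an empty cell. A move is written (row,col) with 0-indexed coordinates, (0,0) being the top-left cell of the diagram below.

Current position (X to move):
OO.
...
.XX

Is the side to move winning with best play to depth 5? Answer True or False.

X winning at [OO./.../.XX]: True

ply 1, X at OO./.../.XX | (0,2)=+1→OOX/.../.XX*; (1,0)=-1→OO./X../.XX; (1,1)=-1→OO./.X./.XX; (1,2)=-1→OO./..X/.XX; (2,0)=-1→OO./.../XXX
ply 2, O at OOX/.../.XX | (1,0)=-1→OOX/O../.XX*; (1,1)=-1→OOX/.O./.XX; (1,2)=-1→OOX/..O/.XX; (2,0)=-1→OOX/.../OXX
ply 3, X at OOX/O../.XX | (1,1)=+1→OOX/OX./.XX*; (1,2)=+1→OOX/O.X/.XX; (2,0)=+1→OOX/O../XXX
ply 4: OOX/OX./.XX is terminal -1 (O); from OO./.../.XX depth 5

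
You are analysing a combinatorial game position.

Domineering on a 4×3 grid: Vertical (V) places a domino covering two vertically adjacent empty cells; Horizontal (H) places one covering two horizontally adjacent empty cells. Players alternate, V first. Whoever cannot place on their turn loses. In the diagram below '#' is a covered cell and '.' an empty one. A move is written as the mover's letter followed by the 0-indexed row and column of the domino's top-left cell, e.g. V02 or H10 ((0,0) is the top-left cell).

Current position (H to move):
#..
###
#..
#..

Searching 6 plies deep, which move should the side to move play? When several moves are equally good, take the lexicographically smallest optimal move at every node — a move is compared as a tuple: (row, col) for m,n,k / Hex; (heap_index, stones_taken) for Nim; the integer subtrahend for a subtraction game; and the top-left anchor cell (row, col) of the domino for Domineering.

[#../###/#../#..] H move#1: H01:-1/###/###/#../#.., H21:+1/#../###/###/#..*, H31:+1/#../###/#../###
[#../###/###/#..] end (terminal -1, V#2); searched #../###/#../#.. to 6

H's best at [#../###/#../#..]: H21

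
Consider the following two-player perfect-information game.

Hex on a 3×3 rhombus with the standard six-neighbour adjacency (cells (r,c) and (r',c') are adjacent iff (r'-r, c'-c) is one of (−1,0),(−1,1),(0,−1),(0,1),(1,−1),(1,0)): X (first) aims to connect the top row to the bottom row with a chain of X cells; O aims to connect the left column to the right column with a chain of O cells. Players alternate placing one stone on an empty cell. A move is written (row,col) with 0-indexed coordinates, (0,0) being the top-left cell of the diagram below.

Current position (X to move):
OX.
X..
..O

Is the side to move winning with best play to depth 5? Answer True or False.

p1 X@[OX./X../..O]: (0,2)[OXX/X../..O]+1* (1,1)[OX./XX./..O]+1 (1,2)[OX./X.X/..O]+1 (2,0)[OX./X../X.O]+1 (2,1)[OX./X../.XO]+1
p2 O@[OXX/X../..O]: (1,1)[OXX/XO./..O]-1* (1,2)[OXX/X.O/..O]-1 (2,0)[OXX/X../O.O]-1 (2,1)[OXX/X../.OO]-1
p3 X@[OXX/XO./..O]: (1,2)[OXX/XOX/..O]+1* (2,0)[OXX/XO./X.O]+1 (2,1)[OXX/XO./.XO]+1
p4 O@[OXX/XOX/..O]: (2,0)[OXX/XOX/O.O]-1* (2,1)[OXX/XOX/.OO]-1
p5 X@[OXX/XOX/O.O]: (2,1)[OXX/XOX/OXO]+1*
p6 O@[OXX/XOX/OXO] terminal -1; root [OX./X../..O] d5

X winning at [OX./X../..O]: True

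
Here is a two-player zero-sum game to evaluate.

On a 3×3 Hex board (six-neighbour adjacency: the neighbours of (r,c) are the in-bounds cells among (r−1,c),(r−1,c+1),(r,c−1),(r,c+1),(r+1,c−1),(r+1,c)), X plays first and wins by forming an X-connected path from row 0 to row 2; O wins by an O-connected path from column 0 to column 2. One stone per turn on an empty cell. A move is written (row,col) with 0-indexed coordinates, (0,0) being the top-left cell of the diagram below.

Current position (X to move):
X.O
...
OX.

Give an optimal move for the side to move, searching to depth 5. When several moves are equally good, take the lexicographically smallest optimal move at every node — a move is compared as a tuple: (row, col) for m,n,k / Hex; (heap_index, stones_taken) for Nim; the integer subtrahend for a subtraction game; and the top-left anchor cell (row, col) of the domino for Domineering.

ply 1, X at X.O/.../OX. | (0,1)=-1→XXO/.../OX.; (1,0)=-1→X.O/X../OX.; (1,1)=+1→X.O/.X./OX.*; (1,2)=-1→X.O/..X/OX.; (2,2)=-1→X.O/.../OXX
ply 2, O at X.O/.X./OX. | (0,1)=-1→XOO/.X./OX.*; (1,0)=-1→X.O/OX./OX.; (1,2)=-1→X.O/.XO/OX.; (2,2)=-1→X.O/.X./OXO
ply 3, X at XOO/.X./OX. | (1,0)=+1→XOO/XX./OX.*; (1,2)=-1→XOO/.XX/OX.; (2,2)=-1→XOO/.X./OXX
ply 4: XOO/XX./OX. is terminal -1 (O); from X.O/.../OX. depth 5

X's best at [X.O/.../OX.]: (1,1)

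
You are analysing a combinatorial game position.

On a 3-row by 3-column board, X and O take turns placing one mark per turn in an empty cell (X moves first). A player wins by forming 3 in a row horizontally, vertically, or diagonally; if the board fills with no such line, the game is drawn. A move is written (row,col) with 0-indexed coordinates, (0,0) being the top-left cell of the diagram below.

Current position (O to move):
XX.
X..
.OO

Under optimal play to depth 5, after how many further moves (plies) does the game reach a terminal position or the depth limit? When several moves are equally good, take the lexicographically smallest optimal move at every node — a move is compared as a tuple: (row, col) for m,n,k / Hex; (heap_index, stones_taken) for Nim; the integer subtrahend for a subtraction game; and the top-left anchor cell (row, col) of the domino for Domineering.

[XX./X../.OO] O move#1: (0,2):-1/XXO/X../.OO, (1,1):-1/XX./XO./.OO, (1,2):-1/XX./X.O/.OO, (2,0):+1/XX./X../OOO*
[XX./X../OOO] end (terminal -1, X#2); searched XX./X../.OO to 5

PV length from [XX./X../.OO]: 1 ply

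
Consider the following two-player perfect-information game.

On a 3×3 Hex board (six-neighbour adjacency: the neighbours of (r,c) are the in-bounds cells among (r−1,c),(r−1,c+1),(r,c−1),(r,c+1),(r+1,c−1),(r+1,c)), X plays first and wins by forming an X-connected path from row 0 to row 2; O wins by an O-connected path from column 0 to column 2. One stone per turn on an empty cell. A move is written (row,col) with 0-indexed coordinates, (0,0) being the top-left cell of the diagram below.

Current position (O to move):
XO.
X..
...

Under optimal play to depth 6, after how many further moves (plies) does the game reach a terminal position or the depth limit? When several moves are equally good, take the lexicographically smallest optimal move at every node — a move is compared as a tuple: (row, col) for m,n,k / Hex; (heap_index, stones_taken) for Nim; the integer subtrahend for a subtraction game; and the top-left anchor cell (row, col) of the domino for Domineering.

PV length from [XO./X../...]: 4 plies

ply 1, O at XO./X../... | (0,2)=-1→XOO/X../...*; (1,1)=-1→XO./XO./...; (1,2)=-1→XO./X.O/...; (2,0)=-1→XO./X../O..; (2,1)=-1→XO./X../.O.; (2,2)=-1→XO./X../..O
ply 2, X at XOO/X../... | (1,1)=+1→XOO/XX./...*; (1,2)=+1→XOO/X.X/...; (2,0)=+1→XOO/X../X..; (2,1)=+1→XOO/X../.X.; (2,2)=+1→XOO/X../..X
ply 3, O at XOO/XX./... | (1,2)=-1→XOO/XXO/...*; (2,0)=-1→XOO/XX./O..; (2,1)=-1→XOO/XX./.O.; (2,2)=-1→XOO/XX./..O
ply 4, X at XOO/XXO/... | (2,0)=+1→XOO/XXO/X..*; (2,1)=+1→XOO/XXO/.X.; (2,2)=+1→XOO/XXO/..X
ply 5: XOO/XXO/X.. is terminal -1 (O); from XO./X../... depth 6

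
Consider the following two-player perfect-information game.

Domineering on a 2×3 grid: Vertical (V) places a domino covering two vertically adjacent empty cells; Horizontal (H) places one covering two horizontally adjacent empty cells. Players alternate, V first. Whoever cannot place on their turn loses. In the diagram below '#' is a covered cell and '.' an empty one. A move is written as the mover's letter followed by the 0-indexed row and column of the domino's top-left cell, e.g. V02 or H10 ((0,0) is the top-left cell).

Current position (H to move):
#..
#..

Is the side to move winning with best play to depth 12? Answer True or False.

ply 1, H at #../#.. | H01=+1→###/#..*; H11=+1→#../###
ply 2: ###/#.. is terminal -1 (V); from #../#.. depth 12

H winning at [#../#..]: True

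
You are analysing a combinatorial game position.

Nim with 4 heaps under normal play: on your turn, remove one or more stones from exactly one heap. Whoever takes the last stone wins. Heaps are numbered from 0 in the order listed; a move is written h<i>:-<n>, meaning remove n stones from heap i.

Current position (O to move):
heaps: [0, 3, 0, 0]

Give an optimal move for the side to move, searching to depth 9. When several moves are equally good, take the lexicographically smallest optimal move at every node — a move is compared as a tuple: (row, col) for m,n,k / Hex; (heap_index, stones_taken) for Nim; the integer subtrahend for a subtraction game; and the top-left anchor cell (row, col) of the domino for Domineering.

O's best at [(0,3,0,0)]: h1:-3

ply 1, O at (0,3,0,0) | h1:-1=-1→(0,2,0,0); h1:-2=-1→(0,1,0,0); h1:-3=+1→(0,0,0,0)*
ply 2: (0,0,0,0) is terminal -1 (X); from (0,3,0,0) depth 9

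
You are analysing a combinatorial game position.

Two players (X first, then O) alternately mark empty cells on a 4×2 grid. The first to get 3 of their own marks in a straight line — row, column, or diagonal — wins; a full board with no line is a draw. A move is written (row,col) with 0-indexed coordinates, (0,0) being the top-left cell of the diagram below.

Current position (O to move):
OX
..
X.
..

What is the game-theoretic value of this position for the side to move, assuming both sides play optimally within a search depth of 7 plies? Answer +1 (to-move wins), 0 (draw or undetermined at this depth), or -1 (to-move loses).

value(OX/../X./.., O) = 0

ply 1, O at OX/../X./.. | (1,0)=+0→OX/O./X./..*; (1,1)=+0→OX/.O/X./..; (2,1)=+0→OX/../XO/..; (3,0)=+0→OX/../X./O.; (3,1)=+0→OX/../X./.O
ply 2, X at OX/O./X./.. | (1,1)=+0→OX/OX/X./..*; (2,1)=+0→OX/O./XX/..; (3,0)=+0→OX/O./X./X.; (3,1)=+0→OX/O./X./.X
ply 3, O at OX/OX/X./.. | (2,1)=+0→OX/OX/XO/..*; (3,0)=-1→OX/OX/X./O.; (3,1)=-1→OX/OX/X./.O
ply 4, X at OX/OX/XO/.. | (3,0)=+0→OX/OX/XO/X.*; (3,1)=+0→OX/OX/XO/.X
ply 5, O at OX/OX/XO/X. | (3,1)=+0→OX/OX/XO/XO*
ply 6: OX/OX/XO/XO is terminal +0 (X); from OX/../X./.. depth 7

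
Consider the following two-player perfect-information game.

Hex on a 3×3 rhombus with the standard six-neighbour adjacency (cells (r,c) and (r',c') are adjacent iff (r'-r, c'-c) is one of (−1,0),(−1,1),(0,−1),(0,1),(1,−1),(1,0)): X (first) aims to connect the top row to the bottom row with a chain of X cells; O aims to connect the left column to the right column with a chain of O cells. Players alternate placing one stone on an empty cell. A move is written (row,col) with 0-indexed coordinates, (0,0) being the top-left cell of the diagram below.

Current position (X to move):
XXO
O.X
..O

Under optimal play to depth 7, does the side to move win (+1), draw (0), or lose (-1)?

[XXO/O.X/..O] X move#1: (1,1):+1/XXO/OXX/..O*, (2,0):-1/XXO/O.X/X.O, (2,1):-1/XXO/O.X/.XO
[XXO/OXX/..O] O move#2: (2,0):-1/XXO/OXX/O.O*, (2,1):-1/XXO/OXX/.OO
[XXO/OXX/O.O] X move#3: (2,1):+1/XXO/OXX/OXO*
[XXO/OXX/OXO] end (terminal -1, O#4); searched XXO/O.X/..O to 7

value(XXO/O.X/..O, X) = +1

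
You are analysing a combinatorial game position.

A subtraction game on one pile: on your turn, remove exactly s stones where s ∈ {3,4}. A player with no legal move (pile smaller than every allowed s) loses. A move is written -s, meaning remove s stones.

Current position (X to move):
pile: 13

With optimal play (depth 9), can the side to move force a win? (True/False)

ply 1, X at 13 | -3=-1→10; -4=+1→9*
ply 2, O at 9 | -3=-1→6*; -4=-1→5
ply 3, X at 6 | -3=-1→3; -4=+1→2*
ply 4: 2 is terminal -1 (O); from 13 depth 9

X winning at [13]: True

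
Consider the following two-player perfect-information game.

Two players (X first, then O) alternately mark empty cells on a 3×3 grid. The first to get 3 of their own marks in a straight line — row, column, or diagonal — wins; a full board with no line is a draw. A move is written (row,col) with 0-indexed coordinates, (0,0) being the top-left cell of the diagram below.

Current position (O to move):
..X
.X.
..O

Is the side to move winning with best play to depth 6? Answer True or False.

[..X/.X./..O] O move#1: (0,0):-1/O.X/.X./..O, (0,1):-1/.OX/.X./..O, (1,0):-1/..X/OX./..O, (1,2):-1/..X/.XO/..O, (2,0):+0/..X/.X./O.O*, (2,1):-1/..X/.X./.OO
[..X/.X./O.O] X move#2: (0,0):-1/X.X/.X./O.O, (0,1):-1/.XX/.X./O.O, (1,0):-1/..X/XX./O.O, (1,2):-1/..X/.XX/O.O, (2,1):+0/..X/.X./OXO*
[..X/.X./OXO] O move#3: (0,0):-1/O.X/.X./OXO, (0,1):+0/.OX/.X./OXO*, (1,0):-1/..X/OX./OXO, (1,2):-1/..X/.XO/OXO
[.OX/.X./OXO] X move#4: (0,0):+0/XOX/.X./OXO*, (1,0):+0/.OX/XX./OXO, (1,2):+0/.OX/.XX/OXO
[XOX/.X./OXO] O move#5: (1,0):+0/XOX/OX./OXO*, (1,2):+0/XOX/.XO/OXO
[XOX/OX./OXO] X move#6: (1,2):+0/XOX/OXX/OXO*
[XOX/OXX/OXO] end (terminal +0, O#7); searched ..X/.X./..O to 6

O winning at [..X/.X./..O]: False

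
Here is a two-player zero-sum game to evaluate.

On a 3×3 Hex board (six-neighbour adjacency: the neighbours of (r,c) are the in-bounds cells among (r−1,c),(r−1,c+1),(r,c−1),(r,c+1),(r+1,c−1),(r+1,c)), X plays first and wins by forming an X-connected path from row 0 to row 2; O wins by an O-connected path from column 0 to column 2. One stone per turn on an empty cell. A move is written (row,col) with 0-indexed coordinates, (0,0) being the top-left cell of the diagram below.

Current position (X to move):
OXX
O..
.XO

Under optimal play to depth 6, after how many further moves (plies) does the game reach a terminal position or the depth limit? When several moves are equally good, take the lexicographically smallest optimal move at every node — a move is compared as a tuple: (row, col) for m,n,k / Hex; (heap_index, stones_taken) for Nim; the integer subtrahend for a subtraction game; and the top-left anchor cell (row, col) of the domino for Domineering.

p1 X@[OXX/O../.XO]: (1,1)[OXX/OX./.XO]+1* (1,2)[OXX/O.X/.XO]+1 (2,0)[OXX/O../XXO]+1
p2 O@[OXX/OX./.XO] terminal -1; root [OXX/O../.XO] d6

PV length from [OXX/O../.XO]: 1 ply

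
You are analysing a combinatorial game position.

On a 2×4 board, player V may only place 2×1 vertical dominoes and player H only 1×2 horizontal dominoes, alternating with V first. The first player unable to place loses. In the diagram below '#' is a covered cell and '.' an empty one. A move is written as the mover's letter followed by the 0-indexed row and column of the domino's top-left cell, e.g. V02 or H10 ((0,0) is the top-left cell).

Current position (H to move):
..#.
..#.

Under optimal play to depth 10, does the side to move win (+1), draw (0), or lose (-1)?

value(..#./..#., H) = +1

p1 H@[..#./..#.]: H00[###./..#.]+1* H10[..#./###.]+1
p2 V@[###./..#.]: V03[####/..##]-1*
p3 H@[####/..##]: H10[####/####]+1*
p4 V@[####/####] terminal -1; root [..#./..#.] d10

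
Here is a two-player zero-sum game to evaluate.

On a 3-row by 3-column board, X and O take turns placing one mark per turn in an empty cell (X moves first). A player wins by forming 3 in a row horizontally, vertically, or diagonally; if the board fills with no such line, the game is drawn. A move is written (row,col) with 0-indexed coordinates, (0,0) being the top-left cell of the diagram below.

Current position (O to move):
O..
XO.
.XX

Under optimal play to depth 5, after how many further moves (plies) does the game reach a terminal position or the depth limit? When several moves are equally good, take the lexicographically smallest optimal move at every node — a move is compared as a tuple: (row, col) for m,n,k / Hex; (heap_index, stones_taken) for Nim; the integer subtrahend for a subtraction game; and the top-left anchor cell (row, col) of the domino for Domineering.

PV length from [O../XO./.XX]: 4 plies

ply 1, O at O../XO./.XX | (0,1)=-1→OO./XO./.XX; (0,2)=-1→O.O/XO./.XX; (1,2)=-1→O../XOO/.XX; (2,0)=+0→O../XO./OXX*
ply 2, X at O../XO./OXX | (0,1)=-1→OX./XO./OXX; (0,2)=+0→O.X/XO./OXX*; (1,2)=-1→O../XOX/OXX
ply 3, O at O.X/XO./OXX | (0,1)=-1→OOX/XO./OXX; (1,2)=+0→O.X/XOO/OXX*
ply 4, X at O.X/XOO/OXX | (0,1)=+0→OXX/XOO/OXX*
ply 5: OXX/XOO/OXX is terminal +0 (O); from O../XO./.XX depth 5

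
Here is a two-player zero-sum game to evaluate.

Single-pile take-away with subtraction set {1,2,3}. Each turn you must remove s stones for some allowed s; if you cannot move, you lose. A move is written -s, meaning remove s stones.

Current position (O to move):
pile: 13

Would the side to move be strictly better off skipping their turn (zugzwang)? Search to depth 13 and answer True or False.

zugzwang(13, O) = False

p1 O@[13]: -1[12]+1* -2[11]-1 -3[10]-1
p2 X@[12]: -1[11]-1* -2[10]-1 -3[9]-1
p3 O@[11]: -1[10]-1 -2[9]-1 -3[8]+1*
p4 X@[8]: -1[7]-1* -2[6]-1 -3[5]-1
p5 O@[7]: -1[6]-1 -2[5]-1 -3[4]+1*
p6 X@[4]: -1[3]-1* -2[2]-1 -3[1]-1
p7 O@[3]: -1[2]-1 -2[1]-1 -3[0]+1*
p8 X@[0] terminal -1; root [13] d13
if O skipped the turn, X would face:
~ p1 X@[13]: -1[12]+1* -2[11]-1 -3[10]-1
~ p2 O@[12]: -1[11]-1* -2[10]-1 -3[9]-1
~ p3 X@[11]: -1[10]-1 -2[9]-1 -3[8]+1*
~ p4 O@[8]: -1[7]-1* -2[6]-1 -3[5]-1
~ p5 X@[7]: -1[6]-1 -2[5]-1 -3[4]+1*
~ p6 O@[4]: -1[3]-1* -2[2]-1 -3[1]-1
~ p7 X@[3]: -1[2]-1 -2[1]-1 -3[0]+1*
~ p8 O@[0] terminal -1; root [13] d13
compare (O): move=+1 vs pass=-1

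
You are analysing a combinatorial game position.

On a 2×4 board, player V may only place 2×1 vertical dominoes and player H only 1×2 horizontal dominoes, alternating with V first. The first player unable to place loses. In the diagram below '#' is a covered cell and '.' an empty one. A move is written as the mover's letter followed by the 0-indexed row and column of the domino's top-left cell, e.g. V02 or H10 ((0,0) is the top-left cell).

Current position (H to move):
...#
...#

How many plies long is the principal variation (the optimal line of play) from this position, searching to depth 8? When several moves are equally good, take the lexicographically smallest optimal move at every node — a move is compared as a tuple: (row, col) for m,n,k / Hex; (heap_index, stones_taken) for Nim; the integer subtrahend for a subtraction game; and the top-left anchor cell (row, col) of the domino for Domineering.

ply 1, H at ...#/...# | H00=+1→##.#/...#*; H01=+1→.###/...#; H10=+1→...#/##.#; H11=+1→...#/.###
ply 2, V at ##.#/...# | V02=-1→####/..##*
ply 3, H at ####/..## | H10=+1→####/####*
ply 4: ####/#### is terminal -1 (V); from ...#/...# depth 8

PV length from [...#/...#]: 3 plies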